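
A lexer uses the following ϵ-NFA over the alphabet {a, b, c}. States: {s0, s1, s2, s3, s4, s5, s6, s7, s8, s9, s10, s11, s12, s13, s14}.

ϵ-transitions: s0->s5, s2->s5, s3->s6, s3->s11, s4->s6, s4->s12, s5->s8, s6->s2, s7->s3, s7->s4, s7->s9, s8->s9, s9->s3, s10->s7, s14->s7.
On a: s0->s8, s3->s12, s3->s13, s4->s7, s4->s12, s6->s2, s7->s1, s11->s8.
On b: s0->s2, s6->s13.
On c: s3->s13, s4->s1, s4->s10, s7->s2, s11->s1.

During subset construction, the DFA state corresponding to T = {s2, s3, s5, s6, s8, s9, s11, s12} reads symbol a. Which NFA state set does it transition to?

s3 on a → {s12, s13}.
s6 on a → {s2}.
s11 on a → {s8}.
No a-transition from s2, s5, s8, s9, s12.
Union after reading a: {s2, s8, s12, s13}.
Now take the ϵ-closure:
From s2 via ϵ: add s5.
From s8 via ϵ: add s9.
From s9 via ϵ: add s3.
From s3 via ϵ: add s6, s11.
No new states can be added; the closed set is {s2, s3, s5, s6, s8, s9, s11, s12, s13}.

{s2, s3, s5, s6, s8, s9, s11, s12, s13}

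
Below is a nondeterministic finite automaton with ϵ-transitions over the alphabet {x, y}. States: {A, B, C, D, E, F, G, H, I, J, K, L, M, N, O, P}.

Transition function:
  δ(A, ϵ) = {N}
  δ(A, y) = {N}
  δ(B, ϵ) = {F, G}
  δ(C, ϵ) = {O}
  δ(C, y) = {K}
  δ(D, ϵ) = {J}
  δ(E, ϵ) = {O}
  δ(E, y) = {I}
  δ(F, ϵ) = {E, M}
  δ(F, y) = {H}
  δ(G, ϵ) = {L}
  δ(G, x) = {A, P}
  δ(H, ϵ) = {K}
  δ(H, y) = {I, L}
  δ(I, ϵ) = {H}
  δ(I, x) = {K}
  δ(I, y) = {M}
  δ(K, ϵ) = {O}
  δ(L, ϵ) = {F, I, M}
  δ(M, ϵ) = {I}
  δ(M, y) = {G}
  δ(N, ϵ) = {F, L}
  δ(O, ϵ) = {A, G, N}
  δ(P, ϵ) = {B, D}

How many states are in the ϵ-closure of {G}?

Start with {G}.
From G via ϵ: add L.
From L via ϵ: add F, I, M.
From F via ϵ: add E.
From I via ϵ: add H.
From E via ϵ: add O.
From H via ϵ: add K.
From O via ϵ: add A, N.
ϵ-closure = {A, E, F, G, H, I, K, L, M, N, O}, which has 11 states.

11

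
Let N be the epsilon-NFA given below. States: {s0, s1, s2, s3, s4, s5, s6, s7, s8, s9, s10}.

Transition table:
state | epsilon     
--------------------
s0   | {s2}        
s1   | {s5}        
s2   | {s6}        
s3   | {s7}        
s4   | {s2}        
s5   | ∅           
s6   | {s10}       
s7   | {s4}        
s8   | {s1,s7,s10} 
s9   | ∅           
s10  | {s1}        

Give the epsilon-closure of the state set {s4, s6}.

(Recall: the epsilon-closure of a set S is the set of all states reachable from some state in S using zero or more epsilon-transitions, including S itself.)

{s1, s2, s4, s5, s6, s10}

Start with {s4, s6}.
From s4 via epsilon: add s2.
From s6 via epsilon: add s10.
From s10 via epsilon: add s1.
From s1 via epsilon: add s5.
No new states can be added; the closed set is {s1, s2, s4, s5, s6, s10}.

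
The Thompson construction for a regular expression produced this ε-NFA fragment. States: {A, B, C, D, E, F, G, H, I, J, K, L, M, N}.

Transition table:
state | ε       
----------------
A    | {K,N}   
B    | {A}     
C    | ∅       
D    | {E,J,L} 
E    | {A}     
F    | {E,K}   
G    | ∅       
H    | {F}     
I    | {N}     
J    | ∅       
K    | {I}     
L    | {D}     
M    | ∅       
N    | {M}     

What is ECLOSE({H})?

Start with {H}.
From H via ε: add F.
From F via ε: add E, K.
From E via ε: add A.
From K via ε: add I.
From A via ε: add N.
From N via ε: add M.
No new states can be added; the closed set is {A, E, F, H, I, K, M, N}.

{A, E, F, H, I, K, M, N}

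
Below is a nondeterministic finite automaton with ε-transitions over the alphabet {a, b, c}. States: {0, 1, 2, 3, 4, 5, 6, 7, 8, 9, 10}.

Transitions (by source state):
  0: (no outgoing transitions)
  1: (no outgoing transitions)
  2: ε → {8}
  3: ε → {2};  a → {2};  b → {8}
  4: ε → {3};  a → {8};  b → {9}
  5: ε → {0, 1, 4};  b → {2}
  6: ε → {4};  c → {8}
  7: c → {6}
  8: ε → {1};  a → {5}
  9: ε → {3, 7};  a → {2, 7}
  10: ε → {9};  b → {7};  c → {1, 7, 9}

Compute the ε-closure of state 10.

{1, 2, 3, 7, 8, 9, 10}

Start with {10}.
From 10 via ε: add 9.
From 9 via ε: add 3, 7.
From 3 via ε: add 2.
From 2 via ε: add 8.
From 8 via ε: add 1.
No new states can be added; the closed set is {1, 2, 3, 7, 8, 9, 10}.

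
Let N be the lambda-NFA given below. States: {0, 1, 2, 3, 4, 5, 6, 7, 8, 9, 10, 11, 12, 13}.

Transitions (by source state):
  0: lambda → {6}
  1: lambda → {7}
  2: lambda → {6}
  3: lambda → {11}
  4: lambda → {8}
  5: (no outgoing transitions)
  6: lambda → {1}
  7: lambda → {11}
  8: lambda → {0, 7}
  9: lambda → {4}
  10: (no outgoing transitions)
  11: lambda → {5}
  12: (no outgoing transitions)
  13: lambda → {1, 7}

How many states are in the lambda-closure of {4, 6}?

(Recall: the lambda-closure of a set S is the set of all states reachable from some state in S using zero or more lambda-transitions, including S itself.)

Start with {4, 6}.
From 4 via lambda: add 8.
From 6 via lambda: add 1.
From 1 via lambda: add 7.
From 8 via lambda: add 0.
From 7 via lambda: add 11.
From 11 via lambda: add 5.
lambda-closure = {0, 1, 4, 5, 6, 7, 8, 11}, which has 8 states.

8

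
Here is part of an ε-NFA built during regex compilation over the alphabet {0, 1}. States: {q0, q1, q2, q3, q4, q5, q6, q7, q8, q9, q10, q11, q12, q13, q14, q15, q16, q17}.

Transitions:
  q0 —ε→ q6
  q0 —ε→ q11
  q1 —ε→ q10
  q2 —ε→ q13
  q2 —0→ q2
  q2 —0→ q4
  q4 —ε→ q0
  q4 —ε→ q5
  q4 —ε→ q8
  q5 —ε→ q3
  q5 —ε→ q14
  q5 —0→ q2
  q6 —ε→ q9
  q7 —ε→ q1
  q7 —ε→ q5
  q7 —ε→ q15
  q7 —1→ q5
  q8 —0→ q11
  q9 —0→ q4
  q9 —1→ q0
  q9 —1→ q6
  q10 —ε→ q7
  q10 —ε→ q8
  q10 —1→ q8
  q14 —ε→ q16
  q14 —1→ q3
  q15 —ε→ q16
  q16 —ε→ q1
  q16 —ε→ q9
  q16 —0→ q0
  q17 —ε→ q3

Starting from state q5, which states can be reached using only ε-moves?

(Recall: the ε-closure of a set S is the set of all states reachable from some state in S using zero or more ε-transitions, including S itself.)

Start with {q5}.
From q5 via ε: add q3, q14.
From q14 via ε: add q16.
From q16 via ε: add q1, q9.
From q1 via ε: add q10.
From q10 via ε: add q7, q8.
From q7 via ε: add q15.
No new states can be added; the closed set is {q1, q3, q5, q7, q8, q9, q10, q14, q15, q16}.

{q1, q3, q5, q7, q8, q9, q10, q14, q15, q16}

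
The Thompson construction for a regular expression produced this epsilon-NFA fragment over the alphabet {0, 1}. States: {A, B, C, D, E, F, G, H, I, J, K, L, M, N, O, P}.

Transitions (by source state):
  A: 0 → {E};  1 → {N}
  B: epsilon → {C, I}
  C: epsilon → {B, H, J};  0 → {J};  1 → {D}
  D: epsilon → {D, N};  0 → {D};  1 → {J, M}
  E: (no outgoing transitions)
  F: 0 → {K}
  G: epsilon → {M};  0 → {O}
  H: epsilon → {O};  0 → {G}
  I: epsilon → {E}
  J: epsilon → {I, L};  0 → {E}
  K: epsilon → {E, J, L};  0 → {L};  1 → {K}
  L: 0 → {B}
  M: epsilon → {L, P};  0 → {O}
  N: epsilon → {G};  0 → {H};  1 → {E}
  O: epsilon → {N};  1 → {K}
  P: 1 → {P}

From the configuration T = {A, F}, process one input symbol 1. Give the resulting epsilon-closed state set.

{G, L, M, N, P}

A on 1 → {N}.
No 1-transition from F.
Union after reading 1: {N}.
Now take the epsilon-closure:
From N via epsilon: add G.
From G via epsilon: add M.
From M via epsilon: add L, P.
No new states can be added; the closed set is {G, L, M, N, P}.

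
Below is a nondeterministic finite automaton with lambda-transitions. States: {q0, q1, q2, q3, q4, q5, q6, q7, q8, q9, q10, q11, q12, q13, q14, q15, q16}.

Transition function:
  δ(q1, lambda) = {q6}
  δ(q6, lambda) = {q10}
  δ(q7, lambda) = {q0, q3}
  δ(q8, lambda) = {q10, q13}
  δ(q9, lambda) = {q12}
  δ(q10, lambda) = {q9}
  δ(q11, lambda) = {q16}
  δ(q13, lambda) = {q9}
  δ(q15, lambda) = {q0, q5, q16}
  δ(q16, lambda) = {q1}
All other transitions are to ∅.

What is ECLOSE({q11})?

Start with {q11}.
From q11 via lambda: add q16.
From q16 via lambda: add q1.
From q1 via lambda: add q6.
From q6 via lambda: add q10.
From q10 via lambda: add q9.
From q9 via lambda: add q12.
No new states can be added; the closed set is {q1, q6, q9, q10, q11, q12, q16}.

{q1, q6, q9, q10, q11, q12, q16}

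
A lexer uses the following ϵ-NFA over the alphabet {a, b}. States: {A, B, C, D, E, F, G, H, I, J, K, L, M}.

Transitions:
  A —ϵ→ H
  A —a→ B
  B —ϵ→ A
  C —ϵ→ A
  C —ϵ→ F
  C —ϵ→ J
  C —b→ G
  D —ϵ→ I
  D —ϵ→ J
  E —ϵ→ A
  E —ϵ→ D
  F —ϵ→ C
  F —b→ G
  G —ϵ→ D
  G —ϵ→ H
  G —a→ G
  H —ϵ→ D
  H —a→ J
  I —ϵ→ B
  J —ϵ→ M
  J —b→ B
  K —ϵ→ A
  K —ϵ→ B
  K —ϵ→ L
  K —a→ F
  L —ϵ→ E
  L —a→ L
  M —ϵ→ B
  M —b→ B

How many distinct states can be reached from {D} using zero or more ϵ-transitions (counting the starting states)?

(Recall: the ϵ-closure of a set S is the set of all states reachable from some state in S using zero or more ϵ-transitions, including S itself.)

7

Start with {D}.
From D via ϵ: add I, J.
From I via ϵ: add B.
From J via ϵ: add M.
From B via ϵ: add A.
From A via ϵ: add H.
ϵ-closure = {A, B, D, H, I, J, M}, which has 7 states.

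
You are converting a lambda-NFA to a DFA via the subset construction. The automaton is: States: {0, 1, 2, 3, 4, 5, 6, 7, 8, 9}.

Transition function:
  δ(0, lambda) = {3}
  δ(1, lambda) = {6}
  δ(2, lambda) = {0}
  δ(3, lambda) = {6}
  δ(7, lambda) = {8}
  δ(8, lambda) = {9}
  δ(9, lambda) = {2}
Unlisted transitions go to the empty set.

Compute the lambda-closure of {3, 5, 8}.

{0, 2, 3, 5, 6, 8, 9}

Start with {3, 5, 8}.
From 3 via lambda: add 6.
From 8 via lambda: add 9.
From 9 via lambda: add 2.
From 2 via lambda: add 0.
No new states can be added; the closed set is {0, 2, 3, 5, 6, 8, 9}.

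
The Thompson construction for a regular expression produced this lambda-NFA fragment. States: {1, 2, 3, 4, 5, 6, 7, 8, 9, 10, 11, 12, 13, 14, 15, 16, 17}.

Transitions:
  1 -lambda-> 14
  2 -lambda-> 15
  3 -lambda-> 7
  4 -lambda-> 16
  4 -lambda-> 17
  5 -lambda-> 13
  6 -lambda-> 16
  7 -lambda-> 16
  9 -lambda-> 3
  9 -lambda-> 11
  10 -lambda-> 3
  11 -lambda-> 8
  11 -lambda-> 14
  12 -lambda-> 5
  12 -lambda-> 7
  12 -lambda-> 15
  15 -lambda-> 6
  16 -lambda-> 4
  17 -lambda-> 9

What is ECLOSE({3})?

{3, 4, 7, 8, 9, 11, 14, 16, 17}

Start with {3}.
From 3 via lambda: add 7.
From 7 via lambda: add 16.
From 16 via lambda: add 4.
From 4 via lambda: add 17.
From 17 via lambda: add 9.
From 9 via lambda: add 11.
From 11 via lambda: add 8, 14.
No new states can be added; the closed set is {3, 4, 7, 8, 9, 11, 14, 16, 17}.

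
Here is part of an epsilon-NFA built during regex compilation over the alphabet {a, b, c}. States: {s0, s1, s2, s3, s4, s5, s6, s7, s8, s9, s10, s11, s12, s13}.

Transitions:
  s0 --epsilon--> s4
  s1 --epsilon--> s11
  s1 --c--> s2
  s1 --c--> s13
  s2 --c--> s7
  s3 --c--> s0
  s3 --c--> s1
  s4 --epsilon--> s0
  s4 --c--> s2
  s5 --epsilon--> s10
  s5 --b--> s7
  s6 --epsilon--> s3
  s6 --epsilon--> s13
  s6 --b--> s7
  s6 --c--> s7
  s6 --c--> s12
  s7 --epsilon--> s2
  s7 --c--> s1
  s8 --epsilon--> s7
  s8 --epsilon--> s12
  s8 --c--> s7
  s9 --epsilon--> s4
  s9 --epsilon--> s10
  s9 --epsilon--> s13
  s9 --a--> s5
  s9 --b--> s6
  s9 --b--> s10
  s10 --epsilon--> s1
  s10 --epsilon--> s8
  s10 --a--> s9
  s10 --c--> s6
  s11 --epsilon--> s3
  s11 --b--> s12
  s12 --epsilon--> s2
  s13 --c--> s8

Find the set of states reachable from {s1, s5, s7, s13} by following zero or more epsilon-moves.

Start with {s1, s5, s7, s13}.
From s1 via epsilon: add s11.
From s5 via epsilon: add s10.
From s7 via epsilon: add s2.
From s10 via epsilon: add s8.
From s11 via epsilon: add s3.
From s8 via epsilon: add s12.
No new states can be added; the closed set is {s1, s2, s3, s5, s7, s8, s10, s11, s12, s13}.

{s1, s2, s3, s5, s7, s8, s10, s11, s12, s13}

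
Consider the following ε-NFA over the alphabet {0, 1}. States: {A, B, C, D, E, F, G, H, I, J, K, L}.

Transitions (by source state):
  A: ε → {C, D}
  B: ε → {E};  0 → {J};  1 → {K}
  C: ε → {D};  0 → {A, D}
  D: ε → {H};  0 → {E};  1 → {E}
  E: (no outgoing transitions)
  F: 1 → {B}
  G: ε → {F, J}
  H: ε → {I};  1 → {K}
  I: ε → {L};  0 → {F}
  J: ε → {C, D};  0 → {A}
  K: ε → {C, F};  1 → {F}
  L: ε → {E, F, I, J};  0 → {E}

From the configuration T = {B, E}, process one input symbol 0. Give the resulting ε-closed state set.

B on 0 → {J}.
No 0-transition from E.
Union after reading 0: {J}.
Now take the ε-closure:
From J via ε: add C, D.
From D via ε: add H.
From H via ε: add I.
From I via ε: add L.
From L via ε: add E, F.
No new states can be added; the closed set is {C, D, E, F, H, I, J, L}.

{C, D, E, F, H, I, J, L}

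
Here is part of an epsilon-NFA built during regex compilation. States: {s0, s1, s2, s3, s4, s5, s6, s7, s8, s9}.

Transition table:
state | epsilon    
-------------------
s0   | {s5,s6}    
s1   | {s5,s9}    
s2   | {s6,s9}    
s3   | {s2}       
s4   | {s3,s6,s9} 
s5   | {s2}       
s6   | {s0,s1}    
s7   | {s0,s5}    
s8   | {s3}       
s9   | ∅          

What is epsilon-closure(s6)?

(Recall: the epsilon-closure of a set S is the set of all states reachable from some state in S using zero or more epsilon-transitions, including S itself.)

Start with {s6}.
From s6 via epsilon: add s0, s1.
From s0 via epsilon: add s5.
From s1 via epsilon: add s9.
From s5 via epsilon: add s2.
No new states can be added; the closed set is {s0, s1, s2, s5, s6, s9}.

{s0, s1, s2, s5, s6, s9}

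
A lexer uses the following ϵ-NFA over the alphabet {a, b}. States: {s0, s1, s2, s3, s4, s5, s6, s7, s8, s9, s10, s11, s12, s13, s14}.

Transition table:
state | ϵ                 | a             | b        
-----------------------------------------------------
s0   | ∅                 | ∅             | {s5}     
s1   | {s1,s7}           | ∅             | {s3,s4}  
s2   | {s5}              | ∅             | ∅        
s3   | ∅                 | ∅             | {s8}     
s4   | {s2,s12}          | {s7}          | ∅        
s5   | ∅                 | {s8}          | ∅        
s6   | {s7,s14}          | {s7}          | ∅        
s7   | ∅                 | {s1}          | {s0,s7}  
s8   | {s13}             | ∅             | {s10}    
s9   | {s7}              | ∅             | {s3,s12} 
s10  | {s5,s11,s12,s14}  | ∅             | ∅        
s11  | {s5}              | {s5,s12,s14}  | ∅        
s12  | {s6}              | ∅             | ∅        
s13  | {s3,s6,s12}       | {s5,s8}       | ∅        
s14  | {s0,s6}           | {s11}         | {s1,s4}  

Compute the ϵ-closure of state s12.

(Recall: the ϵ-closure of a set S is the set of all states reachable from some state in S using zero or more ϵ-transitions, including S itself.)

Start with {s12}.
From s12 via ϵ: add s6.
From s6 via ϵ: add s7, s14.
From s14 via ϵ: add s0.
No new states can be added; the closed set is {s0, s6, s7, s12, s14}.

{s0, s6, s7, s12, s14}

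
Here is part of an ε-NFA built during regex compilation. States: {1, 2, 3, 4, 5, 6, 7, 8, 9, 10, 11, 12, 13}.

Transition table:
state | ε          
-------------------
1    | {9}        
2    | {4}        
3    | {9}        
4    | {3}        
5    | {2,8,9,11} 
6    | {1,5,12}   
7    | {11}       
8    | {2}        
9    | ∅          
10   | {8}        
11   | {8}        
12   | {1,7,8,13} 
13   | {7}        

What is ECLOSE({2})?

{2, 3, 4, 9}

Start with {2}.
From 2 via ε: add 4.
From 4 via ε: add 3.
From 3 via ε: add 9.
No new states can be added; the closed set is {2, 3, 4, 9}.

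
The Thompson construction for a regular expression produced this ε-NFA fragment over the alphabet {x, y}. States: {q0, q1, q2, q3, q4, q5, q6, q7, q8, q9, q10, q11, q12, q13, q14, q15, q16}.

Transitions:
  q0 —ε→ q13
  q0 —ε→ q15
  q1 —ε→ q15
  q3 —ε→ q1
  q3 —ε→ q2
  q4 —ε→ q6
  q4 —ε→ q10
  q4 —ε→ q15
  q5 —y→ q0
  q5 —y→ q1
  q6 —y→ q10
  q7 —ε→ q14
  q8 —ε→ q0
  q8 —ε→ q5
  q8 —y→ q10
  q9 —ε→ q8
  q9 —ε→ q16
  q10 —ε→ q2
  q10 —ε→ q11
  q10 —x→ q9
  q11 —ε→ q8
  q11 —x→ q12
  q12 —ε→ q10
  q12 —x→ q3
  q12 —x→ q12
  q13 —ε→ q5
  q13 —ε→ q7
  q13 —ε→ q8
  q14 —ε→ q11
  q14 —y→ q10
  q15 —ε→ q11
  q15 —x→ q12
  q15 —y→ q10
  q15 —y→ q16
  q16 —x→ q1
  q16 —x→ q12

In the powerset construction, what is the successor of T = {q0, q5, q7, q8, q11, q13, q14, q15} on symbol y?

q5 on y → {q0, q1}.
q8 on y → {q10}.
q14 on y → {q10}.
q15 on y → {q10, q16}.
No y-transition from q0, q7, q11, q13.
Union after reading y: {q0, q1, q10, q16}.
Now take the ε-closure:
From q0 via ε: add q13, q15.
From q10 via ε: add q2, q11.
From q11 via ε: add q8.
From q13 via ε: add q5, q7.
From q7 via ε: add q14.
No new states can be added; the closed set is {q0, q1, q2, q5, q7, q8, q10, q11, q13, q14, q15, q16}.

{q0, q1, q2, q5, q7, q8, q10, q11, q13, q14, q15, q16}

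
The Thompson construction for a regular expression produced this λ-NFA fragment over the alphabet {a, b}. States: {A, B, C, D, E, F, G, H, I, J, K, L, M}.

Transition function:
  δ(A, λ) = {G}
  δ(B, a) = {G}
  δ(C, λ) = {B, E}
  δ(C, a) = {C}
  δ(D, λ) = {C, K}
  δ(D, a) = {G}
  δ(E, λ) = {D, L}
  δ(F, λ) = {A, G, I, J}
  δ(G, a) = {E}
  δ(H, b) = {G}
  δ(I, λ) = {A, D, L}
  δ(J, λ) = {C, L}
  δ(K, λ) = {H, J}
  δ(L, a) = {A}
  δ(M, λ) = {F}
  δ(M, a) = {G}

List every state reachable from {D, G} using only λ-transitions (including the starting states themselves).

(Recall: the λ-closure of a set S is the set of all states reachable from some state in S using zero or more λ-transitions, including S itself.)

{B, C, D, E, G, H, J, K, L}

Start with {D, G}.
From D via λ: add C, K.
From C via λ: add B, E.
From K via λ: add H, J.
From E via λ: add L.
No new states can be added; the closed set is {B, C, D, E, G, H, J, K, L}.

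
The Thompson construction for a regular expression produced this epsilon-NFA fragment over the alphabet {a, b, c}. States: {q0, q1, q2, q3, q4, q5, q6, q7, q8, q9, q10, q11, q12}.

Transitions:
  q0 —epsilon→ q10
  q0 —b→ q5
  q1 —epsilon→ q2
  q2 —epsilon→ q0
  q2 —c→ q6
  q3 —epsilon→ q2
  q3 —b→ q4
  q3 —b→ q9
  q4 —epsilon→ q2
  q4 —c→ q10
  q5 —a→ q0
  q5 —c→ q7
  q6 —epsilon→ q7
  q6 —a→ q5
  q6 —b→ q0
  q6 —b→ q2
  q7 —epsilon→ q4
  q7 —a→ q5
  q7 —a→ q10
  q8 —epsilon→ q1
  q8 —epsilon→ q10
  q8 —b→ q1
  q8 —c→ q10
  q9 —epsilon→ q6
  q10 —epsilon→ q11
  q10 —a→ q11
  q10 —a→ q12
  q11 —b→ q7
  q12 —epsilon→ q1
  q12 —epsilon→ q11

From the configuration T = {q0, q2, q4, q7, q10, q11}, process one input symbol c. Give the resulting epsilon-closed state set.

{q0, q2, q4, q6, q7, q10, q11}

q2 on c → {q6}.
q4 on c → {q10}.
No c-transition from q0, q7, q10, q11.
Union after reading c: {q6, q10}.
Now take the epsilon-closure:
From q6 via epsilon: add q7.
From q10 via epsilon: add q11.
From q7 via epsilon: add q4.
From q4 via epsilon: add q2.
From q2 via epsilon: add q0.
No new states can be added; the closed set is {q0, q2, q4, q6, q7, q10, q11}.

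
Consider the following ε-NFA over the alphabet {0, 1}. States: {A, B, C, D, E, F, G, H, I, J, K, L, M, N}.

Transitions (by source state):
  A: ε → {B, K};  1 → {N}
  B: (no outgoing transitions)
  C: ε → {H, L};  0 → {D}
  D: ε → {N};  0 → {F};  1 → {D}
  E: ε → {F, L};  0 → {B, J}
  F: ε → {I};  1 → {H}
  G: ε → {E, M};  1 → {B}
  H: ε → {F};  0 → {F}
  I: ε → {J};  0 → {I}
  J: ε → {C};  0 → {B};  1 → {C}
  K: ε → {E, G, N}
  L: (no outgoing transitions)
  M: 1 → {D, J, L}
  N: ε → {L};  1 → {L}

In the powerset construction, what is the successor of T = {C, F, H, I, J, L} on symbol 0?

{B, C, D, F, H, I, J, L, N}

C on 0 → {D}.
H on 0 → {F}.
I on 0 → {I}.
J on 0 → {B}.
No 0-transition from F, L.
Union after reading 0: {B, D, F, I}.
Now take the ε-closure:
From D via ε: add N.
From I via ε: add J.
From J via ε: add C.
From N via ε: add L.
From C via ε: add H.
No new states can be added; the closed set is {B, C, D, F, H, I, J, L, N}.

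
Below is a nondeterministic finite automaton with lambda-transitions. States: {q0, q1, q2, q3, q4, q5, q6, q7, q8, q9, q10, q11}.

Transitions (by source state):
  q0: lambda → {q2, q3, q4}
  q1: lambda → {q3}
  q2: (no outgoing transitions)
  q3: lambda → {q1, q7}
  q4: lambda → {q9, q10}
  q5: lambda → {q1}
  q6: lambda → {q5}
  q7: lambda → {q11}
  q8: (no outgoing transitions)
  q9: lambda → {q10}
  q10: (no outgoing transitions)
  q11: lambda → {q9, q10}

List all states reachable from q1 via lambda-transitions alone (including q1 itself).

Start with {q1}.
From q1 via lambda: add q3.
From q3 via lambda: add q7.
From q7 via lambda: add q11.
From q11 via lambda: add q9, q10.
No new states can be added; the closed set is {q1, q3, q7, q9, q10, q11}.

{q1, q3, q7, q9, q10, q11}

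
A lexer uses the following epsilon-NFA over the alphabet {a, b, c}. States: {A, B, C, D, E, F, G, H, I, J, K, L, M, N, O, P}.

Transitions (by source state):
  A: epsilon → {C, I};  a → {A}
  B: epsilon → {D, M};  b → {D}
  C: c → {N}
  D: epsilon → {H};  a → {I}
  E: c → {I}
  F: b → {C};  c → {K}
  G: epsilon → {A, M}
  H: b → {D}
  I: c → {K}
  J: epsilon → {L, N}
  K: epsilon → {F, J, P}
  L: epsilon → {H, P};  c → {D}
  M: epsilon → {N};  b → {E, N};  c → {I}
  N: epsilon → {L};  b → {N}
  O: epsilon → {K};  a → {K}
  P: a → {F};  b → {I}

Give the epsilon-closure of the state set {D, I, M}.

Start with {D, I, M}.
From D via epsilon: add H.
From M via epsilon: add N.
From N via epsilon: add L.
From L via epsilon: add P.
No new states can be added; the closed set is {D, H, I, L, M, N, P}.

{D, H, I, L, M, N, P}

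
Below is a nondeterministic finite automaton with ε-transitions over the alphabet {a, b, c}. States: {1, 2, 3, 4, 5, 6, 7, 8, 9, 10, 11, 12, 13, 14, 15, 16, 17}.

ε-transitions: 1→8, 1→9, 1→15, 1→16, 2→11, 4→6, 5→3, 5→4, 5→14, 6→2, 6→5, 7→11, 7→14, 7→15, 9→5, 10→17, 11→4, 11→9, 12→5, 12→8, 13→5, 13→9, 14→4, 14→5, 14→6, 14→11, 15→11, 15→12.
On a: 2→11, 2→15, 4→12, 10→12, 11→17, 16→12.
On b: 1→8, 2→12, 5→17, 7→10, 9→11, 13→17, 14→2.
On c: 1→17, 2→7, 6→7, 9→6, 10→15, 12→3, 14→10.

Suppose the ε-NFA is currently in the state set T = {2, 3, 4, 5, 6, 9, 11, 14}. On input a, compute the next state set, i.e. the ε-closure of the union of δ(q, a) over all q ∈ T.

{2, 3, 4, 5, 6, 8, 9, 11, 12, 14, 15, 17}

2 on a → {11, 15}.
4 on a → {12}.
11 on a → {17}.
No a-transition from 3, 5, 6, 9, 14.
Union after reading a: {11, 12, 15, 17}.
Now take the ε-closure:
From 11 via ε: add 4, 9.
From 12 via ε: add 5, 8.
From 4 via ε: add 6.
From 5 via ε: add 3, 14.
From 6 via ε: add 2.
No new states can be added; the closed set is {2, 3, 4, 5, 6, 8, 9, 11, 12, 14, 15, 17}.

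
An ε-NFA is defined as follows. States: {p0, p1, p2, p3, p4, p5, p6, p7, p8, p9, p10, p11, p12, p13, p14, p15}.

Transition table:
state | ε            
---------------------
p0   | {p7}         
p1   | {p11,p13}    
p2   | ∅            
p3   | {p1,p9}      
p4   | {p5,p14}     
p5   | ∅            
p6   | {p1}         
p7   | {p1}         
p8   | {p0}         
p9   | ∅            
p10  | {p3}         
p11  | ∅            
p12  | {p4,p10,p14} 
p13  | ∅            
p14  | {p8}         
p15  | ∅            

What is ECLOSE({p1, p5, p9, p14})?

{p0, p1, p5, p7, p8, p9, p11, p13, p14}

Start with {p1, p5, p9, p14}.
From p1 via ε: add p11, p13.
From p14 via ε: add p8.
From p8 via ε: add p0.
From p0 via ε: add p7.
No new states can be added; the closed set is {p0, p1, p5, p7, p8, p9, p11, p13, p14}.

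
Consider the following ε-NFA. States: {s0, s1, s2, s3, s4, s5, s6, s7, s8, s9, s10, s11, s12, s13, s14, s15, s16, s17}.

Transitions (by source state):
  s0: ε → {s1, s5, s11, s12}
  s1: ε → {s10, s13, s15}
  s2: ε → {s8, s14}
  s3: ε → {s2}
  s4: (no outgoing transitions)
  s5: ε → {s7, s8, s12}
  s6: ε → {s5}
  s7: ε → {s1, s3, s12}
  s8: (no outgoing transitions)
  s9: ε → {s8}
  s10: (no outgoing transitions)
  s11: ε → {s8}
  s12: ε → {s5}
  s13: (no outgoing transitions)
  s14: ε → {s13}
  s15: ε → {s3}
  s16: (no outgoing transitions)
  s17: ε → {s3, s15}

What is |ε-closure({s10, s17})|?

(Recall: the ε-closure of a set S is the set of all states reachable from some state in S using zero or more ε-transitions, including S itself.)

8

Start with {s10, s17}.
From s17 via ε: add s3, s15.
From s3 via ε: add s2.
From s2 via ε: add s8, s14.
From s14 via ε: add s13.
ε-closure = {s2, s3, s8, s10, s13, s14, s15, s17}, which has 8 states.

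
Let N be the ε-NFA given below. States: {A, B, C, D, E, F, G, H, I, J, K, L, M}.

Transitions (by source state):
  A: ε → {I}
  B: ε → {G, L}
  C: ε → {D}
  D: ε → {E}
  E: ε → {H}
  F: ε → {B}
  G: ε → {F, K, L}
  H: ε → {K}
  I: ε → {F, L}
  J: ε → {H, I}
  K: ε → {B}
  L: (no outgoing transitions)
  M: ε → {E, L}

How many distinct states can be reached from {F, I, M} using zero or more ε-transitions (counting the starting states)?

Start with {F, I, M}.
From F via ε: add B.
From I via ε: add L.
From M via ε: add E.
From B via ε: add G.
From E via ε: add H.
From G via ε: add K.
ε-closure = {B, E, F, G, H, I, K, L, M}, which has 9 states.

9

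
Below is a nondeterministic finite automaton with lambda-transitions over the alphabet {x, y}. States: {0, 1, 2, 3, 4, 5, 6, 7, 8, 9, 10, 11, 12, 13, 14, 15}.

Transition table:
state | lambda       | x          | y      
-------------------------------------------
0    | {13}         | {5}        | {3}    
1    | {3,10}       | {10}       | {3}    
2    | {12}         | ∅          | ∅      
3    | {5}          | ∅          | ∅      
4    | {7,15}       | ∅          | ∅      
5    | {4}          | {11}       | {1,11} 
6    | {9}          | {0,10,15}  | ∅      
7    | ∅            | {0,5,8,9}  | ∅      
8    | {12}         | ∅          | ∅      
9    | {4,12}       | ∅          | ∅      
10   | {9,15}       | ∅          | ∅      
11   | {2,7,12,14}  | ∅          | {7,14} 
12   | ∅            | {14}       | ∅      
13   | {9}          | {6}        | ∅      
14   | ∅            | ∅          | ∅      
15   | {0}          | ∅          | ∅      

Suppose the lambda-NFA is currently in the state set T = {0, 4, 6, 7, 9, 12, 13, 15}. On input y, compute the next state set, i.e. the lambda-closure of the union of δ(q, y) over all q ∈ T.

{0, 3, 4, 5, 7, 9, 12, 13, 15}

0 on y → {3}.
No y-transition from 4, 6, 7, 9, 12, 13, 15.
Union after reading y: {3}.
Now take the lambda-closure:
From 3 via lambda: add 5.
From 5 via lambda: add 4.
From 4 via lambda: add 7, 15.
From 15 via lambda: add 0.
From 0 via lambda: add 13.
From 13 via lambda: add 9.
From 9 via lambda: add 12.
No new states can be added; the closed set is {0, 3, 4, 5, 7, 9, 12, 13, 15}.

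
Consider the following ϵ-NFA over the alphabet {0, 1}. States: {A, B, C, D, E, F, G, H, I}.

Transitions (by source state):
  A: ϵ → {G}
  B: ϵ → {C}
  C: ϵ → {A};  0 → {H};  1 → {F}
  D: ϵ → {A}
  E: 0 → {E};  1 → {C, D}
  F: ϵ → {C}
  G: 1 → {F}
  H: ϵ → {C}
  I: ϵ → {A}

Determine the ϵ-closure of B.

Start with {B}.
From B via ϵ: add C.
From C via ϵ: add A.
From A via ϵ: add G.
No new states can be added; the closed set is {A, B, C, G}.

{A, B, C, G}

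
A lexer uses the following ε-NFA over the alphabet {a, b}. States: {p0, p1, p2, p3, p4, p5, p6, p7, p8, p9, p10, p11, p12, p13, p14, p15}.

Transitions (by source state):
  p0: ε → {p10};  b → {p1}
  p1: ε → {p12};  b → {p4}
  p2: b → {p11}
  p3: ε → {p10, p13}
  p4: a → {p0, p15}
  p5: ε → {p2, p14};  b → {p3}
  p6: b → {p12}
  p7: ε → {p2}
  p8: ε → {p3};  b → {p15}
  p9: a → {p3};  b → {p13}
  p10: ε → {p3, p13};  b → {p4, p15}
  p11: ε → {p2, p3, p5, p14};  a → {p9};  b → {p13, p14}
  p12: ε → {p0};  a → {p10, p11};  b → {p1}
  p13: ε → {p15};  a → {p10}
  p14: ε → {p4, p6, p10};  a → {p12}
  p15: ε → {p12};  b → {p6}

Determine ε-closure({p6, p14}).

Start with {p6, p14}.
From p14 via ε: add p4, p10.
From p10 via ε: add p3, p13.
From p13 via ε: add p15.
From p15 via ε: add p12.
From p12 via ε: add p0.
No new states can be added; the closed set is {p0, p3, p4, p6, p10, p12, p13, p14, p15}.

{p0, p3, p4, p6, p10, p12, p13, p14, p15}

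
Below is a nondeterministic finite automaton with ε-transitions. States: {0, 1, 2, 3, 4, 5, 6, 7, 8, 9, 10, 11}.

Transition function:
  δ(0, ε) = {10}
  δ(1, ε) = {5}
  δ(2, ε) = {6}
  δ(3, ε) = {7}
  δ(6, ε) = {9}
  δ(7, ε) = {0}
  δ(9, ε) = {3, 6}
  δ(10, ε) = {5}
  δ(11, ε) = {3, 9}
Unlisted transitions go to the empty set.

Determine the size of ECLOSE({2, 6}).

8

Start with {2, 6}.
From 6 via ε: add 9.
From 9 via ε: add 3.
From 3 via ε: add 7.
From 7 via ε: add 0.
From 0 via ε: add 10.
From 10 via ε: add 5.
ε-closure = {0, 2, 3, 5, 6, 7, 9, 10}, which has 8 states.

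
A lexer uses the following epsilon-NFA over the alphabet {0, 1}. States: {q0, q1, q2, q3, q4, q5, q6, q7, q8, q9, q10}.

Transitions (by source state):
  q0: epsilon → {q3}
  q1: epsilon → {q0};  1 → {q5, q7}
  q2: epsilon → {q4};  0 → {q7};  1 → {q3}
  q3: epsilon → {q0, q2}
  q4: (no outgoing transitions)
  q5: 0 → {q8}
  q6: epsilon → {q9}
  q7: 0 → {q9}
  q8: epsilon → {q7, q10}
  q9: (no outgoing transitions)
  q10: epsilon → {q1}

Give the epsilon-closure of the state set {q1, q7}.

{q0, q1, q2, q3, q4, q7}

Start with {q1, q7}.
From q1 via epsilon: add q0.
From q0 via epsilon: add q3.
From q3 via epsilon: add q2.
From q2 via epsilon: add q4.
No new states can be added; the closed set is {q0, q1, q2, q3, q4, q7}.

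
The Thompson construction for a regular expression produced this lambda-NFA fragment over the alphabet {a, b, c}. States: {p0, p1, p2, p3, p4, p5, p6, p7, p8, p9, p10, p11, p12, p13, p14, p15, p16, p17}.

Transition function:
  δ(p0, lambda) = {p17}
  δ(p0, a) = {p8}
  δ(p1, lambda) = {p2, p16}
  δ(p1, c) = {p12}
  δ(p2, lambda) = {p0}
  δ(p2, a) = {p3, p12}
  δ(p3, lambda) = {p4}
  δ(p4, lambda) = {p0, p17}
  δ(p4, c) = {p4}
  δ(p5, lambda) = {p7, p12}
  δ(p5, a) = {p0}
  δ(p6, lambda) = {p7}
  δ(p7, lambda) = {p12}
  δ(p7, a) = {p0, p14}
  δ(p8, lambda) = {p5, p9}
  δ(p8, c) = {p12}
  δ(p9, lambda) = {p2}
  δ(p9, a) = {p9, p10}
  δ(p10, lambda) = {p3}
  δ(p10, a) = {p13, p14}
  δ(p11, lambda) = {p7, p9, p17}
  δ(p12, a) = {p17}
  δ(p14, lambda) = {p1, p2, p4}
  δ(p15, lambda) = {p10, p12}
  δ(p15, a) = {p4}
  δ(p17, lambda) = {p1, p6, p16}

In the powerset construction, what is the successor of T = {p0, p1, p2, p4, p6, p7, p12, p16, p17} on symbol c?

p1 on c → {p12}.
p4 on c → {p4}.
No c-transition from p0, p2, p6, p7, p12, p16, p17.
Union after reading c: {p4, p12}.
Now take the lambda-closure:
From p4 via lambda: add p0, p17.
From p17 via lambda: add p1, p6, p16.
From p1 via lambda: add p2.
From p6 via lambda: add p7.
No new states can be added; the closed set is {p0, p1, p2, p4, p6, p7, p12, p16, p17}.

{p0, p1, p2, p4, p6, p7, p12, p16, p17}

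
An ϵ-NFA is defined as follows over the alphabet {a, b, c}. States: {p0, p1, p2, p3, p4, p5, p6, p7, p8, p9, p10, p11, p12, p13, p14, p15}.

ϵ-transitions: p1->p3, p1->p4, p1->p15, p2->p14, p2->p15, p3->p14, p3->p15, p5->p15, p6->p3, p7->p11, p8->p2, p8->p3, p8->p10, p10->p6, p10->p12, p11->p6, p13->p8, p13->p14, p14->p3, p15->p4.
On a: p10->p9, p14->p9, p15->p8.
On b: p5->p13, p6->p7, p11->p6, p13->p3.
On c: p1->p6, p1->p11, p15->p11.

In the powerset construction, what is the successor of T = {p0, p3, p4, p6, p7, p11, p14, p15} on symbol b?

p6 on b → {p7}.
p11 on b → {p6}.
No b-transition from p0, p3, p4, p7, p14, p15.
Union after reading b: {p6, p7}.
Now take the ϵ-closure:
From p6 via ϵ: add p3.
From p7 via ϵ: add p11.
From p3 via ϵ: add p14, p15.
From p15 via ϵ: add p4.
No new states can be added; the closed set is {p3, p4, p6, p7, p11, p14, p15}.

{p3, p4, p6, p7, p11, p14, p15}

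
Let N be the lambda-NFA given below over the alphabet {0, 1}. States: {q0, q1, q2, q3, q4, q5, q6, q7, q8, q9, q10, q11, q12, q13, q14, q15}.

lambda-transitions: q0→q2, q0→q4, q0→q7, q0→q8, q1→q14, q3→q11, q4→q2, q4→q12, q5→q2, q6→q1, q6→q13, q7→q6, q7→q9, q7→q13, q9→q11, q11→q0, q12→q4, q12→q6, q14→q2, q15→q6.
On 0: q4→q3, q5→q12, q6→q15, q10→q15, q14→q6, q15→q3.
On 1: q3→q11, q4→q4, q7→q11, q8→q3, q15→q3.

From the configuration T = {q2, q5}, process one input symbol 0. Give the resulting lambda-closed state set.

q5 on 0 → {q12}.
No 0-transition from q2.
Union after reading 0: {q12}.
Now take the lambda-closure:
From q12 via lambda: add q4, q6.
From q4 via lambda: add q2.
From q6 via lambda: add q1, q13.
From q1 via lambda: add q14.
No new states can be added; the closed set is {q1, q2, q4, q6, q12, q13, q14}.

{q1, q2, q4, q6, q12, q13, q14}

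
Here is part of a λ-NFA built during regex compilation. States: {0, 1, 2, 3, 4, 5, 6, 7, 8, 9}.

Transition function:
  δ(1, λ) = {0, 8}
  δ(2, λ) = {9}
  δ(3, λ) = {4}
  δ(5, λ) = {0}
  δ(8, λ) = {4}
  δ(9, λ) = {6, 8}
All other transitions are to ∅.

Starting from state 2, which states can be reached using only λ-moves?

{2, 4, 6, 8, 9}

Start with {2}.
From 2 via λ: add 9.
From 9 via λ: add 6, 8.
From 8 via λ: add 4.
No new states can be added; the closed set is {2, 4, 6, 8, 9}.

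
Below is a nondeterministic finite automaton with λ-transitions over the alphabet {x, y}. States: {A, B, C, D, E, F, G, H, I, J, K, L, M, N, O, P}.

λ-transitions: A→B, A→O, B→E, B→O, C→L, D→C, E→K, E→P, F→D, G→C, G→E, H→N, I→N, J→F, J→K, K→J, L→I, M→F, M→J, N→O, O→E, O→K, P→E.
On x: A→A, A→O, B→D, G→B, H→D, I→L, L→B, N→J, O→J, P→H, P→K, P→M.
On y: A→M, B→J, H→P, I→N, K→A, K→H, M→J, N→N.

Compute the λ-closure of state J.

Start with {J}.
From J via λ: add F, K.
From F via λ: add D.
From D via λ: add C.
From C via λ: add L.
From L via λ: add I.
From I via λ: add N.
From N via λ: add O.
From O via λ: add E.
From E via λ: add P.
No new states can be added; the closed set is {C, D, E, F, I, J, K, L, N, O, P}.

{C, D, E, F, I, J, K, L, N, O, P}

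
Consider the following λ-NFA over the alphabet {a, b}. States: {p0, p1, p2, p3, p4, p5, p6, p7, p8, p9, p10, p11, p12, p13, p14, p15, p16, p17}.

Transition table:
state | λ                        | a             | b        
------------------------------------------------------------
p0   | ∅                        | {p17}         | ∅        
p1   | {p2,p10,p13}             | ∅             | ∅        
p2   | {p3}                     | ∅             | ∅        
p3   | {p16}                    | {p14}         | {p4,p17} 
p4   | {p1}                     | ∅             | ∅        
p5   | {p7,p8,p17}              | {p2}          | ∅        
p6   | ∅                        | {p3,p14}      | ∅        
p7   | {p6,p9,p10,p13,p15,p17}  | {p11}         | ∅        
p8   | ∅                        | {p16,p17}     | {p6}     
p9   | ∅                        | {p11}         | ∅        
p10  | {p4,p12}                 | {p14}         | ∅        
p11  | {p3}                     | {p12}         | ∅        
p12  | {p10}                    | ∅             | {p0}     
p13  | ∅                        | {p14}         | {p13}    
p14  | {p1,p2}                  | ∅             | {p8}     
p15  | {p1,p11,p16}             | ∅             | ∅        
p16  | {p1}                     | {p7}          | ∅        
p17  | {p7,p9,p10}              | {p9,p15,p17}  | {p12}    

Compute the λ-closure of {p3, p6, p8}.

{p1, p2, p3, p4, p6, p8, p10, p12, p13, p16}

Start with {p3, p6, p8}.
From p3 via λ: add p16.
From p16 via λ: add p1.
From p1 via λ: add p2, p10, p13.
From p10 via λ: add p4, p12.
No new states can be added; the closed set is {p1, p2, p3, p4, p6, p8, p10, p12, p13, p16}.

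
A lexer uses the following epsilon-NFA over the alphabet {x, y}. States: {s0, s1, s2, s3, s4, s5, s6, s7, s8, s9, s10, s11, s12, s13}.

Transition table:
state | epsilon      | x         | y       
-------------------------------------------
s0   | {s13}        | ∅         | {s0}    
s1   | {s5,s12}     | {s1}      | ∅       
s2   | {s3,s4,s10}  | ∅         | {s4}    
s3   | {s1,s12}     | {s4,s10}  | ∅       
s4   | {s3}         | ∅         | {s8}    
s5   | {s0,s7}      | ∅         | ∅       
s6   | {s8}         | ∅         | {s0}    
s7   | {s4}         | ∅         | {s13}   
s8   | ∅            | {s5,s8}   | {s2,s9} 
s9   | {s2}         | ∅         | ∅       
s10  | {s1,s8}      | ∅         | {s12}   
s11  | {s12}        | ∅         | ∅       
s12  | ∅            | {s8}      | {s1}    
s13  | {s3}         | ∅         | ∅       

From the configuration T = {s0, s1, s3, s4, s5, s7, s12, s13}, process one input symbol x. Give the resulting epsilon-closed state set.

{s0, s1, s3, s4, s5, s7, s8, s10, s12, s13}

s1 on x → {s1}.
s3 on x → {s4, s10}.
s12 on x → {s8}.
No x-transition from s0, s4, s5, s7, s13.
Union after reading x: {s1, s4, s8, s10}.
Now take the epsilon-closure:
From s1 via epsilon: add s5, s12.
From s4 via epsilon: add s3.
From s5 via epsilon: add s0, s7.
From s0 via epsilon: add s13.
No new states can be added; the closed set is {s0, s1, s3, s4, s5, s7, s8, s10, s12, s13}.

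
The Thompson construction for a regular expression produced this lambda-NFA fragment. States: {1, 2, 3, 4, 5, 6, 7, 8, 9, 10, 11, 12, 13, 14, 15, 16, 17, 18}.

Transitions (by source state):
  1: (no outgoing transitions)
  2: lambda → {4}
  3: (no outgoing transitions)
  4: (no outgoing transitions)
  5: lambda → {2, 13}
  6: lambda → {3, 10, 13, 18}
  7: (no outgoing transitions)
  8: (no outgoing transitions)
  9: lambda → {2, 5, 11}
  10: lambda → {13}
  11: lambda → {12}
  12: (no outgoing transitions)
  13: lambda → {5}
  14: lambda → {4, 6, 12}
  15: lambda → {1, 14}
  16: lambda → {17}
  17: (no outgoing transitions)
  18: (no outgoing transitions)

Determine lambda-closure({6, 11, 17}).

Start with {6, 11, 17}.
From 6 via lambda: add 3, 10, 13, 18.
From 11 via lambda: add 12.
From 13 via lambda: add 5.
From 5 via lambda: add 2.
From 2 via lambda: add 4.
No new states can be added; the closed set is {2, 3, 4, 5, 6, 10, 11, 12, 13, 17, 18}.

{2, 3, 4, 5, 6, 10, 11, 12, 13, 17, 18}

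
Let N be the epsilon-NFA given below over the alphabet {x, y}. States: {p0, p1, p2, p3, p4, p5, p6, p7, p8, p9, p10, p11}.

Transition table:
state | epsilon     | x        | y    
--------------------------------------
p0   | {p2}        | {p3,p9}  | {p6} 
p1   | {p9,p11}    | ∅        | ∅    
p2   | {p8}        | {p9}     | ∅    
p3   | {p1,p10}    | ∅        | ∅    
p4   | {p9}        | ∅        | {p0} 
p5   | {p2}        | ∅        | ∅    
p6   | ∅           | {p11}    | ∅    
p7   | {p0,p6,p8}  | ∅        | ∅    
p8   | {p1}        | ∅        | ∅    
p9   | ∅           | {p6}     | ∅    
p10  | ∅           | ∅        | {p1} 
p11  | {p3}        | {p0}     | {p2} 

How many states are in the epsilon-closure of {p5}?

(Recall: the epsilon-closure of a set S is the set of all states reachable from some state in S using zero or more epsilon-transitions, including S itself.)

Start with {p5}.
From p5 via epsilon: add p2.
From p2 via epsilon: add p8.
From p8 via epsilon: add p1.
From p1 via epsilon: add p9, p11.
From p11 via epsilon: add p3.
From p3 via epsilon: add p10.
epsilon-closure = {p1, p2, p3, p5, p8, p9, p10, p11}, which has 8 states.

8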